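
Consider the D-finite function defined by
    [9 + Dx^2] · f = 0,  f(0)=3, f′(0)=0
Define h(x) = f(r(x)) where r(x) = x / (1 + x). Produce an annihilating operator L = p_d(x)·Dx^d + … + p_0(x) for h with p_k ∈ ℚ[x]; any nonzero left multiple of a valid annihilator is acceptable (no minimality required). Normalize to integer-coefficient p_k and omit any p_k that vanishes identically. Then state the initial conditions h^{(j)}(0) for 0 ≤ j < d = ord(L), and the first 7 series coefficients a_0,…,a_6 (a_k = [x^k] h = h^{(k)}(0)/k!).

f: a_k = 3, 0, -27/2, 0, 81/8, 0, -243/80, …
L₀ from L_f via x↦r, Dx↦r'^{-1}Dx.
L = 9 + (2 + 6·x + 6·x^2 + 2·x^3)·Dx + (1 + 4·x + 6·x^2 + 4·x^3 + x^4)·Dx^2  (order 2).
h: a_k = 3, 0, -27/2, 27, -243/8, 27/2, 2457/80, …
ICs: h(0) = 3, h′(0) = 0.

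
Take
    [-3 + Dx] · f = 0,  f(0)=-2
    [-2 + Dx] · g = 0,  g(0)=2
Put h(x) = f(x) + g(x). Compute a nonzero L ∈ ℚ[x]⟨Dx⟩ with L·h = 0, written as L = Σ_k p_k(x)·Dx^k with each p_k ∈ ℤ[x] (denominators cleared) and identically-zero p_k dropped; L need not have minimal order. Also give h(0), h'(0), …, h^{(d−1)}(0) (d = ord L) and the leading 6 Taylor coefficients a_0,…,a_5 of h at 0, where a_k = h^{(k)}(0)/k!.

f: a_k = -2, -6, -9, -9, -27/4, -81/20, …
g: a_k = 2, 4, 4, 8/3, 4/3, 8/15, …
L₀ := lclm(L_f,L_g); ord L₀ ≤ 1+1.
L = 6 - 5·Dx + Dx^2  (order 2).
h: a_k = 0, -2, -5, -19/3, -65/12, -211/60, …
ICs: h(0) = 0, h′(0) = -2.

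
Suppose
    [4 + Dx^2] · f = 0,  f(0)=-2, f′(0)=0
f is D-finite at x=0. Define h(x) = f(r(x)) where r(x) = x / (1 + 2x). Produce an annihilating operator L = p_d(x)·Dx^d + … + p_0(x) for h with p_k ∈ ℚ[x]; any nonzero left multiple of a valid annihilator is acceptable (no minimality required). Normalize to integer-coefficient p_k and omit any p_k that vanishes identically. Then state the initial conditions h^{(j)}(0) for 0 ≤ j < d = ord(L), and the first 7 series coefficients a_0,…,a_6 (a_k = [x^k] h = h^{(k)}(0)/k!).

L = 4 + (4 + 24·x + 48·x^2 + 32·x^3)·Dx + (1 + 8·x + 24·x^2 + 32·x^3 + 16·x^4)·Dx^2  (order 2).
h: a_k = -2, 0, 4, -16, 140/3, -352/3, 12008/45, …
ICs: h(0) = -2, h′(0) = 0.

f: a_k = -2, 0, 4, 0, -4/3, 0, 8/45, …
f∘r: x↦r, Dx↦Dx/r' in L_f ⇒ L₀.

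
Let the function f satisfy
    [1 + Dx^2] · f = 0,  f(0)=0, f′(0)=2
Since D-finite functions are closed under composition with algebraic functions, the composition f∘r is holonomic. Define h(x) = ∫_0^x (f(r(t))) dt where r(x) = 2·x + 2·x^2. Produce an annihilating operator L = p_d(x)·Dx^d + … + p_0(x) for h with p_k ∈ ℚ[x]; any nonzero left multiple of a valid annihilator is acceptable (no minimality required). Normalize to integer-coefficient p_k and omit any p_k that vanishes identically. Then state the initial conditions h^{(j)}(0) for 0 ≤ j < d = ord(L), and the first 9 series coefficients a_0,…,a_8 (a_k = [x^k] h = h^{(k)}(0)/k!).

L = (4 + 24·x + 48·x^2 + 32·x^3)·Dx - 2·Dx^2 + (1 + 2·x)·Dx^3  (order 3).
h: a_k = 0, 0, 2, 4/3, -2/3, -8/5, -56/45, 0, 208/315, …
ICs: h(0) = 0, h′(0) = 0, h′′(0) = 4.

f: a_k = 0, 2, 0, -1/3, 0, 1/60, 0, -1/2520, 0, …
Change of var in L_f (x↦r) gives L₀.
h=∫₀ˣh₀: take L = L₀·Dx.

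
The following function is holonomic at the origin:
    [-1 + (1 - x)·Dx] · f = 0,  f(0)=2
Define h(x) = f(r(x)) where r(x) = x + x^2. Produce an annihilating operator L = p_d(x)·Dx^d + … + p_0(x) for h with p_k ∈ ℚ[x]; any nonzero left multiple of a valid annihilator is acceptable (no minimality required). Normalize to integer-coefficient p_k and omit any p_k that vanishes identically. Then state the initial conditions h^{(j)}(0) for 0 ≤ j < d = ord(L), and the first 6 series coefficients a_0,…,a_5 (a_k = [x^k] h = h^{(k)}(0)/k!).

L = (1 + 2·x) + (-1 + x + x^2)·Dx  (order 1).
h: a_k = 2, 2, 4, 6, 10, 16, …
ICs: h(0) = 2.

f: a_k = 2, 2, 2, 2, 2, 2, …
Substitute x→r, Dx→(1/r')Dx; clear ⇒ L₀.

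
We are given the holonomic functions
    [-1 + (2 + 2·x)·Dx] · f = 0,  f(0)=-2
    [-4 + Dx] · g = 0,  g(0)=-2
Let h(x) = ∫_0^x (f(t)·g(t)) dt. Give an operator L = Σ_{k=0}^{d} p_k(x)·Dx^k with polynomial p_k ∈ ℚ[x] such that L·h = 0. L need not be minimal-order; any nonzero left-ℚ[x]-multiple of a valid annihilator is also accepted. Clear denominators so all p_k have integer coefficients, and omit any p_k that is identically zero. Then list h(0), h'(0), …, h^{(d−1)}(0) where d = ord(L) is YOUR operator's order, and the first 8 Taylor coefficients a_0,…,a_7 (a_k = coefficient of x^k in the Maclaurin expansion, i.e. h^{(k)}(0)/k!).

L = (-9 - 8·x)·Dx + (2 + 2·x)·Dx^2  (order 2).
h: a_k = 0, 4, 9, 79/6, 683/48, 1947/160, 49553/5760, 417727/80640, …
ICs: h(0) = 0, h′(0) = 4.

f: a_k = -2, -1, 1/4, -1/8, 5/64, -7/128, 21/512, -33/1024, …
g: a_k = -2, -8, -16, -64/3, -64/3, -256/15, -512/45, -2048/315, …
h₀=f·g: eliminate ⇒ L₀, order ≤ 1·1.
Integrate: L := L₀·Dx.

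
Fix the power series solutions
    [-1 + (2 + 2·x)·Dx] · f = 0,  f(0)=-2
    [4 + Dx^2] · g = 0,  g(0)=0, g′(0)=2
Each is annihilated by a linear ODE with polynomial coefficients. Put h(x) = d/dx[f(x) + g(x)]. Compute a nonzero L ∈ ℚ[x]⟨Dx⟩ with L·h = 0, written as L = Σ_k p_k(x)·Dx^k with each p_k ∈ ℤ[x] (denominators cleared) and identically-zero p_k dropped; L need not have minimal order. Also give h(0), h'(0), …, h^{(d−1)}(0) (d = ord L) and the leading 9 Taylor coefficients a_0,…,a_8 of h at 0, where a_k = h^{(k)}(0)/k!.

f: a_k = -2, -1, 1/4, -1/8, 5/64, -7/128, 21/512, -33/1024, 429/16384, …
g: a_k = 0, 2, 0, -4/3, 0, 4/15, 0, -8/315, 0, …
Weyl lclm of L_f,L_g ⇒ L₀ (ord ≤ 3).
h=h₀': d/dx-closure on L₀ ⇒ L.
L = (-124 - 128·x - 64·x^2) + (-152 - 408·x - 384·x^2 - 128·x^3)·Dx + (-31 - 32·x - 16·x^2)·Dx^2 + (-38 - 102·x - 96·x^2 - 32·x^3)·Dx^3  (order 3).
h: a_k = 1, 1/2, -35/8, 5/16, 407/384, 63/256, -18587/46080, 429/2048, -1895953/10321920, …
ICs: h(0) = 1, h′(0) = 1/2, h′′(0) = -35/4.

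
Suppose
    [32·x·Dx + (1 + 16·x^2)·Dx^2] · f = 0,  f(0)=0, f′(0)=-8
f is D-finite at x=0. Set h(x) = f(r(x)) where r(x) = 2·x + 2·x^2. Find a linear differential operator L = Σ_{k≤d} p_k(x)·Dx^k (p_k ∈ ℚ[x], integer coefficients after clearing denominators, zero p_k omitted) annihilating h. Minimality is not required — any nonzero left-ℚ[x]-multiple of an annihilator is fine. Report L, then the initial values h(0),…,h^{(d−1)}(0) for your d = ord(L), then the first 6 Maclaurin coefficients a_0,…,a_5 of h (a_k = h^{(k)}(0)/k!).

f: a_k = 0, -8, 0, 128/3, 0, -2048/5, …
L₀ from L_f via x↦r, Dx↦r'^{-1}Dx.
L = (-2 + 128·x + 512·x^2 + 768·x^3 + 384·x^4)·Dx + (1 + 2·x + 64·x^2 + 256·x^3 + 320·x^4 + 128·x^5)·Dx^2  (order 2).
h: a_k = 0, -16, -16, 1024/3, 1024, -60416/5, …
ICs: h(0) = 0, h′(0) = -16.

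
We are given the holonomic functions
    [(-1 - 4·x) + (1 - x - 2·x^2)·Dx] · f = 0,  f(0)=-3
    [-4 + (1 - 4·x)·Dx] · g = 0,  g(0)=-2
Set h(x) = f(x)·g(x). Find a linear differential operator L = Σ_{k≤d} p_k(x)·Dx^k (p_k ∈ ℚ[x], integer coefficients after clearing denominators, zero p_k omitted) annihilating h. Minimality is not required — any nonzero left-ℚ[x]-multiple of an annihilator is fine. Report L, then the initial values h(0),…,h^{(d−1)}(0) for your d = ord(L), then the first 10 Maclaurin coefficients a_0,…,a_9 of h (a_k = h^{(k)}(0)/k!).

f: a_k = -3, -3, -9, -15, -33, -63, -129, -255, -513, -1023, …
g: a_k = -2, -8, -32, -128, -512, -2048, -8192, -32768, -131072, -524288, …
Product ⇒ symmetric product L₀, ord ≤ 1.
L = (-5 + 4·x + 24·x^2) + (1 - 5·x + 2·x^2 + 8·x^3)·Dx  (order 1).
h: a_k = 6, 30, 138, 582, 2394, 9702, 39066, 156774, 628122, 2514534, …
ICs: h(0) = 6.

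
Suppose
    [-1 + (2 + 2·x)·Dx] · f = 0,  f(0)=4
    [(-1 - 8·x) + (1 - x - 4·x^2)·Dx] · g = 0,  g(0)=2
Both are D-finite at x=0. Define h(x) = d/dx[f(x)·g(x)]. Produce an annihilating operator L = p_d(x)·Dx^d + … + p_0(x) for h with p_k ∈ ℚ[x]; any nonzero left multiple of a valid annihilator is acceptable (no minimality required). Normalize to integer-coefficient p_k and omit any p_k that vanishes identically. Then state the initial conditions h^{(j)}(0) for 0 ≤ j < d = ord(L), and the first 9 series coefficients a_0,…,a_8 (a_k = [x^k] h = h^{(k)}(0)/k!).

f: a_k = 4, 2, -1/2, 1/4, -5/32, 7/64, -21/256, 33/512, -429/8192, …
g: a_k = 2, 2, 10, 18, 58, 130, 362, 882, 2330, …
L₀ := L_f ⊗_s L_g (sym. prod.), ord ≤ 1.
h₀' ⇒ L via d/dx closure of L₀.
L = (43 + 210·x + 603·x^2 + 680·x^3 + 240·x^4) + (-6 - 34·x + 6·x^2 + 194·x^3 + 256·x^4 + 96·x^5)·Dx  (order 1).
h: a_k = 12, 86, 549/2, 4211/4, 100705/32, 645885/64, 7525945/256, 44759491/512, 2044232793/8192, …
ICs: h(0) = 12.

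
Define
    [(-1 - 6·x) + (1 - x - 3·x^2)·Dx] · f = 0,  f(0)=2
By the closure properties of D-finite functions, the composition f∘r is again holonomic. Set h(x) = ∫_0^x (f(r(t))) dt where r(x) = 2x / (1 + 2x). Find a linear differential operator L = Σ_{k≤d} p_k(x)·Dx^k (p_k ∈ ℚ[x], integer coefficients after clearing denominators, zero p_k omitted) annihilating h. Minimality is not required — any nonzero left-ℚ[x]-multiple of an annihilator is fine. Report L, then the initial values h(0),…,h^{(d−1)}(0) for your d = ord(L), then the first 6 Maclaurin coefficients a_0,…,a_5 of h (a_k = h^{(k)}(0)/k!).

L = (2 + 28·x)·Dx + (-1 - 4·x + 8·x^2 + 24·x^3)·Dx^2  (order 2).
h: a_k = 0, 2, 2, 8, 0, 288/5, …
ICs: h(0) = 0, h′(0) = 2.

f: a_k = 2, 2, 8, 14, 38, 80, …
Change of var in L_f (x↦r) gives L₀.
∫: right-multiply L₀ by Dx.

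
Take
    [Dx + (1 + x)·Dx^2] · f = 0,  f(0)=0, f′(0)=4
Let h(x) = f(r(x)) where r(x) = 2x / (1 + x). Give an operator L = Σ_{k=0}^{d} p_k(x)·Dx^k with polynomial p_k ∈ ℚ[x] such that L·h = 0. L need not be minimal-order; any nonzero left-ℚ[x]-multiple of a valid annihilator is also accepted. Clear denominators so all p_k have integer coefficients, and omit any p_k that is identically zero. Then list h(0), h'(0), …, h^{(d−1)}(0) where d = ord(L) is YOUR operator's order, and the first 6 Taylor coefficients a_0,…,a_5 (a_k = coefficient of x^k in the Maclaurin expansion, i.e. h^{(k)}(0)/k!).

L = (4 + 6·x)·Dx + (1 + 4·x + 3·x^2)·Dx^2  (order 2).
h: a_k = 0, 8, -16, 104/3, -80, 968/5, …
ICs: h(0) = 0, h′(0) = 8.

f: a_k = 0, 4, -2, 4/3, -1, 4/5, …
Change of var in L_f (x↦r) gives L₀.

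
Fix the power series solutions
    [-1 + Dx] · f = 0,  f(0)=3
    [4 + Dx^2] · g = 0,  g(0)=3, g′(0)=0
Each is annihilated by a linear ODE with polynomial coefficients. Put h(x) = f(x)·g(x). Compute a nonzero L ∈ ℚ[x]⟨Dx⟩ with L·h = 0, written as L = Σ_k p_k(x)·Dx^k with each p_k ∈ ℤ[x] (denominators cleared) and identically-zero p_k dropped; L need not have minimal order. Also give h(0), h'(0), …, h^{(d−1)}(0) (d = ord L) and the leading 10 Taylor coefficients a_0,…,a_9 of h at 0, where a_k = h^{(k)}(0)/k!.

L = 5 - 2·Dx + Dx^2  (order 2).
h: a_k = 9, 9, -27/2, -33/2, -21/8, 123/40, 117/80, 29/560, -527/4480, -1199/40320, …
ICs: h(0) = 9, h′(0) = 9.

f: a_k = 3, 3, 3/2, 1/2, 1/8, 1/40, 1/240, 1/1680, 1/13440, 1/120960, …
g: a_k = 3, 0, -6, 0, 2, 0, -4/15, 0, 2/105, 0, …
L₀ := L_f ⊗_s L_g (sym. prod.), ord ≤ 2.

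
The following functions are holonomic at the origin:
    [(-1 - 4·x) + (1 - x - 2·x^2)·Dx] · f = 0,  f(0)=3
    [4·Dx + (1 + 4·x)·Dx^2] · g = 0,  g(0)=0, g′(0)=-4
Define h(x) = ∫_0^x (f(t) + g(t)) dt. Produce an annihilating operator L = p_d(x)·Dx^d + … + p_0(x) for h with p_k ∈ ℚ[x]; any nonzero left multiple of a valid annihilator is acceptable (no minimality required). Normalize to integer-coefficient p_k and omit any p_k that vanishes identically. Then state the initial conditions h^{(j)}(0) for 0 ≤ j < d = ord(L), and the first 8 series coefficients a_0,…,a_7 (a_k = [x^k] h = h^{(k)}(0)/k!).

L = (156 + 624·x + 1440·x^2 + 768·x^3 + 768·x^4)·Dx^2 + (-1 + 160·x + 1064·x^2 + 1952·x^3 + 1600·x^4 + 1280·x^5)·Dx^3 + (-5 - 39·x - 66·x^2 + 80·x^3 + 240·x^4 + 384·x^5 + 256·x^6)·Dx^4  (order 4).
h: a_k = 0, 3, -1/2, 17/3, -19/12, 97/5, -709/30, 2435/21, …
ICs: h(0) = 0, h′(0) = 3, h′′(0) = -1, h′′′(0) = 34.

f: a_k = 3, 3, 9, 15, 33, 63, 129, 255, …
g: a_k = 0, -4, 8, -64/3, 64, -1024/5, 2048/3, -16384/7, …
L₀ := lclm(L_f,L_g); ord L₀ ≤ 1+2.
∫: right-multiply L₀ by Dx.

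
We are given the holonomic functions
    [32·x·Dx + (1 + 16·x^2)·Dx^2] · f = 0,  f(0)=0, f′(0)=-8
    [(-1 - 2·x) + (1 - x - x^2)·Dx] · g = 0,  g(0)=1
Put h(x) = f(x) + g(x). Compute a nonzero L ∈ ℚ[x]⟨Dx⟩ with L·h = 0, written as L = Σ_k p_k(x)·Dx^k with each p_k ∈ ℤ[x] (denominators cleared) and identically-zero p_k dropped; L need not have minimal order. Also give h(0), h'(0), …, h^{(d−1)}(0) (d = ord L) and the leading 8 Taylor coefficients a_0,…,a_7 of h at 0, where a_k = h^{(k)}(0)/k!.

f: a_k = 0, -8, 0, 128/3, 0, -2048/5, 0, 32768/7, …
g: a_k = 1, 1, 2, 3, 5, 8, 13, 21, …
L₀ := lclm(L_f,L_g); ord L₀ ≤ 2+1.
L = (64 - 256·x - 3904·x^2 - 6912·x^3 - 9696·x^4 - 1536·x^6)·Dx + (-25 - 24·x + 542·x^2 - 780·x^3 - 6800·x^4 - 6560·x^5 - 768·x^6 - 1536·x^7)·Dx^2 + (2 + 17·x + 62·x^2 + 202·x^3 + 445·x^4 - 1136·x^5 - 576·x^6 - 256·x^7 - 256·x^8)·Dx^3  (order 3).
h: a_k = 1, -7, 2, 137/3, 5, -2008/5, 13, 32915/7, …
ICs: h(0) = 1, h′(0) = -7, h′′(0) = 4.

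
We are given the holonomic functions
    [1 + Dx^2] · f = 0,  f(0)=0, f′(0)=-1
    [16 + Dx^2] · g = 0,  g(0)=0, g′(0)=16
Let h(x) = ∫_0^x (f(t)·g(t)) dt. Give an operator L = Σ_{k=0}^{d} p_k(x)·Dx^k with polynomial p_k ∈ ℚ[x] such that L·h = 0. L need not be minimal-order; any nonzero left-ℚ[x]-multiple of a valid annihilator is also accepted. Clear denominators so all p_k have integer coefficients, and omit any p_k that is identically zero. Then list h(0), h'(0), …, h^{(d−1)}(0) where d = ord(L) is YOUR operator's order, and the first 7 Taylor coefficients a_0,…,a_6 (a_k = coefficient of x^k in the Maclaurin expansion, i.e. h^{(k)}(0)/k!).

L = 225·Dx + 34·Dx^3 + Dx^5  (order 5).
h: a_k = 0, 0, 0, -16/3, 0, 136/15, 0, …
ICs: h(0) = 0, h′(0) = 0, h′′(0) = 0, h′′′(0) = -32, h′′′′(0) = 0.

f: a_k = 0, -1, 0, 1/6, 0, -1/120, 0, …
g: a_k = 0, 16, 0, -128/3, 0, 512/15, 0, …
Sym-product of L_f,L_g gives L₀ (≤ ord 4).
∫: right-multiply L₀ by Dx.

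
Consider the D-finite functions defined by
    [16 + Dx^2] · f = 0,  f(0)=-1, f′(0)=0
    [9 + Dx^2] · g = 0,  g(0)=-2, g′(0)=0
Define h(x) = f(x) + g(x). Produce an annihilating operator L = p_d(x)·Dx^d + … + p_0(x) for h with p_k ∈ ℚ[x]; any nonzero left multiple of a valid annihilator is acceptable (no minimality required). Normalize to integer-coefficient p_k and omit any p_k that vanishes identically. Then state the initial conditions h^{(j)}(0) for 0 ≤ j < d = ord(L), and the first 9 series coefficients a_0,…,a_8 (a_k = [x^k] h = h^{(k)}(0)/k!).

L = 144 + 25·Dx^2 + Dx^4  (order 4).
h: a_k = -3, 0, 17, 0, -209/12, 0, 2777/360, 0, -39329/20160, …
ICs: h(0) = -3, h′(0) = 0, h′′(0) = 34, h′′′(0) = 0.

f: a_k = -1, 0, 8, 0, -32/3, 0, 256/45, 0, -512/315, …
g: a_k = -2, 0, 9, 0, -27/4, 0, 81/40, 0, -729/2240, …
Weyl lclm of L_f,L_g ⇒ L₀ (ord ≤ 4).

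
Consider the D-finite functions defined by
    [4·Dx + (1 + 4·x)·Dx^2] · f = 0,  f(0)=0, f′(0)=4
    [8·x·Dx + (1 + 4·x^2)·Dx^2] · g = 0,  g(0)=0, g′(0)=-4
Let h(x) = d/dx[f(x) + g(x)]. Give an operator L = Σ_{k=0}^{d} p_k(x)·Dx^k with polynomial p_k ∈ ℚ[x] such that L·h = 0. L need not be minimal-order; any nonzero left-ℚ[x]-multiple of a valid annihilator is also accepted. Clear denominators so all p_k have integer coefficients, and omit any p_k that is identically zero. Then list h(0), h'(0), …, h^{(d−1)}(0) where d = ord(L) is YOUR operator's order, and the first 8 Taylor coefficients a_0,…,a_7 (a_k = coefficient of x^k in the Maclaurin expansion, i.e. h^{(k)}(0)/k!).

L = (-8 - 96·x + 96·x^2 + 128·x^3) + (-10 - 16·x - 72·x^2 + 192·x^3 + 256·x^4)·Dx + (-1 - 2·x + 8·x^2 + 8·x^3 + 48·x^4 + 64·x^5)·Dx^2  (order 2).
h: a_k = 0, -16, 80, -256, 960, -4096, 16640, -65536, …
ICs: h(0) = 0, h′(0) = -16.

f: a_k = 0, 4, -8, 64/3, -64, 1024/5, -2048/3, 16384/7, …
g: a_k = 0, -4, 0, 16/3, 0, -64/5, 0, 256/7, …
f+g: L₀ = lclm(L_f,L_g), ord ≤ 2+2.
h=h₀': d/dx-closure on L₀ ⇒ L.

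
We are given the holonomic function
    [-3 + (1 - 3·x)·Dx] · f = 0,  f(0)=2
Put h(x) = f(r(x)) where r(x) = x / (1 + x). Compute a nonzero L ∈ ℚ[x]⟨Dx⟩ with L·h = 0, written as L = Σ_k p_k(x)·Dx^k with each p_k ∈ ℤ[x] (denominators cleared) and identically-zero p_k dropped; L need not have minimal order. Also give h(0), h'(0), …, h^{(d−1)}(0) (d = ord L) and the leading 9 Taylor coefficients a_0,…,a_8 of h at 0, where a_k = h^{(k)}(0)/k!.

L = 3 + (-1 + x + 2·x^2)·Dx  (order 1).
h: a_k = 2, 6, 12, 24, 48, 96, 192, 384, 768, …
ICs: h(0) = 2.

f: a_k = 2, 6, 18, 54, 162, 486, 1458, 4374, 13122, …
Change of var in L_f (x↦r) gives L₀.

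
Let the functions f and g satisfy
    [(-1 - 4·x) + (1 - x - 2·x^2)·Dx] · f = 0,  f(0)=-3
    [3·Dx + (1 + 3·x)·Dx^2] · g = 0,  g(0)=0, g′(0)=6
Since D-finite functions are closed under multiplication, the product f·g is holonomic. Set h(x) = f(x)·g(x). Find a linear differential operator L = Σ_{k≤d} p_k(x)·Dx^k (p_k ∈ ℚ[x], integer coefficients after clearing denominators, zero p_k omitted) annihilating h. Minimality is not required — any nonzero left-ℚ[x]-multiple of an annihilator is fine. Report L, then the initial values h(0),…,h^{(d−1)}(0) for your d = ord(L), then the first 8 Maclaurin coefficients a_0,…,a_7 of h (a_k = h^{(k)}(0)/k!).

f: a_k = -3, -3, -9, -15, -33, -63, -129, -255, …
g: a_k = 0, 6, -9, 18, -81/2, 486/5, -243, 4374/7, …
Sym-product of L_f,L_g gives L₀ (≤ ord 2).
L = (7 + 24·x) + (-1 + 17·x + 30·x^2)·Dx + (-1 - 2·x + 5·x^2 + 6·x^3)·Dx^2  (order 2).
h: a_k = 0, -18, 9, -81, 117/2, -3951/10, 4509/10, -154971/70, …
ICs: h(0) = 0, h′(0) = -18.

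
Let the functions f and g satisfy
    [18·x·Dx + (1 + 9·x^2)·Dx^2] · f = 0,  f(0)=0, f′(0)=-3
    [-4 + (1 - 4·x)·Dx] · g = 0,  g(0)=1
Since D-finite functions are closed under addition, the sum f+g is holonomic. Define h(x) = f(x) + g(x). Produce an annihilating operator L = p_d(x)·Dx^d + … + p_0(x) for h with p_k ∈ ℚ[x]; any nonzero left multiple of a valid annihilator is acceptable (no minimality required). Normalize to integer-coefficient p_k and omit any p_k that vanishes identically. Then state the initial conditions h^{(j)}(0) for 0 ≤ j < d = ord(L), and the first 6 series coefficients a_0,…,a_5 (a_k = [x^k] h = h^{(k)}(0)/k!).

L = (72 - 1152·x - 1944·x^2)·Dx + (-57 + 72·x - 765·x^2 - 1944·x^3)·Dx^2 + (4 - 7·x - 63·x^3 - 324·x^4)·Dx^3  (order 3).
h: a_k = 1, 1, 16, 73, 256, 4877/5, …
ICs: h(0) = 1, h′(0) = 1, h′′(0) = 32.

f: a_k = 0, -3, 0, 9, 0, -243/5, …
g: a_k = 1, 4, 16, 64, 256, 1024, …
h₀=f+g: left-lcm gives L₀, ord ≤ 3.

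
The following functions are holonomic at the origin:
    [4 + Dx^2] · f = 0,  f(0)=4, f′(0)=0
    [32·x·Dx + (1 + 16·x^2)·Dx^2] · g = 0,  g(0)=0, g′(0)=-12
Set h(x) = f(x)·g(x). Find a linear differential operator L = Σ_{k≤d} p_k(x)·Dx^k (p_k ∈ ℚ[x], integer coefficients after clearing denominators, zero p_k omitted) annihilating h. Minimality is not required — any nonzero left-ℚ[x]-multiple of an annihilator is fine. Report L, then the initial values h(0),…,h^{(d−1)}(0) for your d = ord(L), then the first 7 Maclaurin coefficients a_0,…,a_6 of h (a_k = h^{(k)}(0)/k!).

f: a_k = 4, 0, -8, 0, 8/3, 0, -16/45, …
g: a_k = 0, -12, 0, 64, 0, -3072/5, 0, …
h₀=f·g: eliminate ⇒ L₀, order ≤ 2·2.
L = (1360 + 60416·x^2 + 106496·x^4 + 262144·x^6 + 1048576·x^8) + (2304·x + 45056·x^3 + 196608·x^5 + 1048576·x^7)·Dx + (360 + 15872·x^2 + 36864·x^4 + 131072·x^6 + 524288·x^8)·Dx^2 + (576·x + 11264·x^3 + 49152·x^5 + 262144·x^7)·Dx^3 + (5 + 192·x^2 + 2560·x^4 + 16384·x^6 + 65536·x^8)·Dx^4  (order 4).
h: a_k = 0, -48, 0, 352, 0, -15008/5, 0, …
ICs: h(0) = 0, h′(0) = -48, h′′(0) = 0, h′′′(0) = 2112.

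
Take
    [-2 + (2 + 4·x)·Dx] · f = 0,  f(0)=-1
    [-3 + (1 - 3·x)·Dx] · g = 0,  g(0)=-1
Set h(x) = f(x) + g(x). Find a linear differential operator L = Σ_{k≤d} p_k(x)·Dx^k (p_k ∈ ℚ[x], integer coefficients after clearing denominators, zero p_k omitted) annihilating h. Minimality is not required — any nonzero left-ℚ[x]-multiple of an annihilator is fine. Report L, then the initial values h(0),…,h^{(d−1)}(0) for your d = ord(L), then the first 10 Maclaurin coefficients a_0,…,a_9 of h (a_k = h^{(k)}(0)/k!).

f: a_k = -1, -1, 1/2, -1/2, 5/8, -7/8, 21/16, -33/16, 429/128, -715/128, …
g: a_k = -1, -3, -9, -27, -81, -243, -729, -2187, -6561, -19683, …
Sum ⇒ L₀ = lclm(L_f,L_g) in ℚ(x)⟨Dx⟩.
L = (21 + 27·x) + (-19 - 66·x - 81·x^2)·Dx + (2 + 7·x - 21·x^2 - 54·x^3)·Dx^2  (order 2).
h: a_k = -2, -4, -17/2, -55/2, -643/8, -1951/8, -11643/16, -35025/16, -839379/128, -2520139/128, …
ICs: h(0) = -2, h′(0) = -4.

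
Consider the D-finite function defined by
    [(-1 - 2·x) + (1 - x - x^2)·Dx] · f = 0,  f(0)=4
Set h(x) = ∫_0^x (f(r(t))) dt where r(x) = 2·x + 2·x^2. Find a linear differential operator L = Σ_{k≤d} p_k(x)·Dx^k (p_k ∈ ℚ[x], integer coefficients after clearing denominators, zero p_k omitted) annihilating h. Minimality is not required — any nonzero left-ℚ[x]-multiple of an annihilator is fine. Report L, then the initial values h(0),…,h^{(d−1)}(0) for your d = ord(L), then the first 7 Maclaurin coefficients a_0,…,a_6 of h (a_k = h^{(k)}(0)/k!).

f: a_k = 4, 4, 8, 12, 20, 32, 52, …
Change of var in L_f (x↦r) gives L₀.
∫: right-multiply L₀ by Dx.
L = (2 + 12·x + 24·x^2 + 16·x^3)·Dx + (-1 + 2·x + 6·x^2 + 8·x^3 + 4·x^4)·Dx^2  (order 2).
h: a_k = 0, 4, 4, 40/3, 40, 128, 432, …
ICs: h(0) = 0, h′(0) = 4.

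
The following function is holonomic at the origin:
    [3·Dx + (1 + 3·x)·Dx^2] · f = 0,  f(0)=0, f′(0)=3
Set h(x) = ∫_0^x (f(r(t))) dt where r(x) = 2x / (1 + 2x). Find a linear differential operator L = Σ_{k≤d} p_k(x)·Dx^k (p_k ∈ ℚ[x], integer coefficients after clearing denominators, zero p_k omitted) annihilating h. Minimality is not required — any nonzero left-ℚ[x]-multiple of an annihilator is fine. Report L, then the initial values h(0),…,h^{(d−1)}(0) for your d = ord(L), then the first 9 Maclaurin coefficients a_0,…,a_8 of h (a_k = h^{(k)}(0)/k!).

f: a_k = 0, 3, -9/2, 9, -81/4, 243/5, -243/2, 2187/7, -6561/8, …
Substitute x→r, Dx→(1/r')Dx; clear ⇒ L₀.
h=∫₀ˣh₀: take L = L₀·Dx.
L = (10 + 32·x)·Dx^2 + (1 + 10·x + 16·x^2)·Dx^3  (order 3).
h: a_k = 0, 0, 3, -10, 42, -204, 5456/5, -6240, 262128/7, …
ICs: h(0) = 0, h′(0) = 0, h′′(0) = 6.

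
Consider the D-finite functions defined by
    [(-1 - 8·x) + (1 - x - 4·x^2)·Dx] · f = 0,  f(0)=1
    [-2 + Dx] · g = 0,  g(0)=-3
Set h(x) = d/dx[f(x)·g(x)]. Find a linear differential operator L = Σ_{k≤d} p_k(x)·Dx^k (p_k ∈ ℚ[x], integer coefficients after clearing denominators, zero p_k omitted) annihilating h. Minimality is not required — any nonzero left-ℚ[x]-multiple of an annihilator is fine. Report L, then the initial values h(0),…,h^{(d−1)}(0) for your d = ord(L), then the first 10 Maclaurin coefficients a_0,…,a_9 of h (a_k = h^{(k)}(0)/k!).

f: a_k = 1, 1, 5, 9, 29, 65, 181, 441, 1165, 2929, …
g: a_k = -3, -6, -6, -4, -2, -4/5, -4/15, -8/105, -2/105, -4/945, …
Product ⇒ symmetric product L₀, ord ≤ 1.
h₀' ⇒ L via d/dx closure of L₀.
L = (18 + 44·x + 20·x^2 - 96·x^3 + 64·x^4) + (-3 - 3·x + 26·x^2 + 16·x^3 - 32·x^4)·Dx  (order 1).
h: a_k = -9, -54, -201, -708, -2229, -34622/5, -102807/5, -2115016/35, -18241339/105, -155980186/315, …
ICs: h(0) = -9.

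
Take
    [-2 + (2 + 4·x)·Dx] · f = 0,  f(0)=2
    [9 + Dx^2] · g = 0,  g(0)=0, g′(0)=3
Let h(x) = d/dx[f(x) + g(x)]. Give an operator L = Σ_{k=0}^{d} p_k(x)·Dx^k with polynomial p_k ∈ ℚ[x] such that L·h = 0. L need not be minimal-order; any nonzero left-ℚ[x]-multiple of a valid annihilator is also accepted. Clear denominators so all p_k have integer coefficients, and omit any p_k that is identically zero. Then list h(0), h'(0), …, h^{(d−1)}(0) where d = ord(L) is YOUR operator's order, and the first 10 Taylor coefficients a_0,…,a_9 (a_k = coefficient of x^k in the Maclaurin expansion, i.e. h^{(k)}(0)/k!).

L = (-18 - 27·x - 27·x^2) + (-9 - 45·x - 81·x^2 - 54·x^3)·Dx + (-2 - 3·x - 3·x^2)·Dx^2 + (-1 - 5·x - 9·x^2 - 6·x^3)·Dx^3  (order 3).
h: a_k = 5, -2, -21/2, -5, 151/8, -63/4, 2067/80, -429/8, 452637/4480, -12155/64, …
ICs: h(0) = 5, h′(0) = -2, h′′(0) = -21.

f: a_k = 2, 2, -1, 1, -5/4, 7/4, -21/8, 33/8, -429/64, 715/64, …
g: a_k = 0, 3, 0, -9/2, 0, 81/40, 0, -243/560, 0, 243/4480, …
h₀=f+g: left-lcm gives L₀, ord ≤ 3.
Differentiate: ansatz ord ≤ ord L₀ ⇒ L.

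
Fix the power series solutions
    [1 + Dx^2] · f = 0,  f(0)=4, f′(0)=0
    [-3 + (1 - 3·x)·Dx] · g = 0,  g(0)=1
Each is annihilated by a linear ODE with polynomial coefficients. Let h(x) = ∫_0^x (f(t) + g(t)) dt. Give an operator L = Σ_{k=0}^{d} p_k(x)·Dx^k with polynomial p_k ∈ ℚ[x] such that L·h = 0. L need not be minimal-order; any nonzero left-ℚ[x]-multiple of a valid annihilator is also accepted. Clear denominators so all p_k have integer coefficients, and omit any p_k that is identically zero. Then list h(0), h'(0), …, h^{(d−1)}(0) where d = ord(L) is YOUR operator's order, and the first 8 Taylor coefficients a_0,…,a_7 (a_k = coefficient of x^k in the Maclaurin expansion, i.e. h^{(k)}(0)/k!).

f: a_k = 4, 0, -2, 0, 1/6, 0, -1/180, 0, …
g: a_k = 1, 3, 9, 27, 81, 243, 729, 2187, …
Sum ⇒ L₀ = lclm(L_f,L_g) in ℚ(x)⟨Dx⟩.
h=∫h₀ ⇒ L = L₀·Dx.
L = (-165 + 18·x - 27·x^2)·Dx + (19 - 63·x + 27·x^2 - 27·x^3)·Dx^2 + (-165 + 18·x - 27·x^2)·Dx^3 + (19 - 63·x + 27·x^2 - 27·x^3)·Dx^4  (order 4).
h: a_k = 0, 5, 3/2, 7/3, 27/4, 487/30, 81/2, 131219/1260, …
ICs: h(0) = 0, h′(0) = 5, h′′(0) = 3, h′′′(0) = 14.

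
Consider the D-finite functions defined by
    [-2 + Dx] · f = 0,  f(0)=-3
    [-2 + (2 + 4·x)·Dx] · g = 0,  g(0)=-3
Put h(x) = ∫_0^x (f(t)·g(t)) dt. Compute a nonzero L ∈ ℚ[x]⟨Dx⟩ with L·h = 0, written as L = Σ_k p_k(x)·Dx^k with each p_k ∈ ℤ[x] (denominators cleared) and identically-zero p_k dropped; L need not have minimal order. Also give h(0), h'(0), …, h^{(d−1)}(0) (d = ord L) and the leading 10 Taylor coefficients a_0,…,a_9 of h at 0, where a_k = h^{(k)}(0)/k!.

f: a_k = -3, -6, -6, -4, -2, -4/5, -4/15, -8/105, -2/105, -4/945, …
g: a_k = -3, -3, 3/2, -3/2, 15/8, -21/8, 63/16, -99/16, 1287/128, -2145/128, …
h₀=f·g: eliminate ⇒ L₀, order ≤ 1·1.
Integrate: L := L₀·Dx.
L = (-3 - 4·x)·Dx + (1 + 2·x)·Dx^2  (order 2).
h: a_k = 0, 9, 27/2, 21/2, 51/8, 99/40, 107/80, -89/560, 3369/4480, -39551/40320, …
ICs: h(0) = 0, h′(0) = 9.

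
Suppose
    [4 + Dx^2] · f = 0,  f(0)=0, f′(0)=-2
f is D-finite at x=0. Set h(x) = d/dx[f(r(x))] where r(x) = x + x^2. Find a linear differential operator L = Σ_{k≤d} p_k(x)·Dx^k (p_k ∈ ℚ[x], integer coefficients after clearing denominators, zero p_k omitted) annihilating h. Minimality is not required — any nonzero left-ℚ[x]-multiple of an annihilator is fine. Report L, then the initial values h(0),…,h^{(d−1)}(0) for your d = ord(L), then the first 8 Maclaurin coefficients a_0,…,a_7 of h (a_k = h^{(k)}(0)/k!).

L = (16 + 32·x + 96·x^2 + 128·x^3 + 64·x^4) + (-6 - 12·x)·Dx + (1 + 4·x + 4·x^2)·Dx^2  (order 2).
h: a_k = -2, -4, 4, 16, 56/3, 0, -832/45, -896/45, …
ICs: h(0) = -2, h′(0) = -4.

f: a_k = 0, -2, 0, 4/3, 0, -4/15, 0, 8/315, …
h₀=f(r): pull back L_f along r ⇒ L₀.
h=h₀': d/dx-closure on L₀ ⇒ L.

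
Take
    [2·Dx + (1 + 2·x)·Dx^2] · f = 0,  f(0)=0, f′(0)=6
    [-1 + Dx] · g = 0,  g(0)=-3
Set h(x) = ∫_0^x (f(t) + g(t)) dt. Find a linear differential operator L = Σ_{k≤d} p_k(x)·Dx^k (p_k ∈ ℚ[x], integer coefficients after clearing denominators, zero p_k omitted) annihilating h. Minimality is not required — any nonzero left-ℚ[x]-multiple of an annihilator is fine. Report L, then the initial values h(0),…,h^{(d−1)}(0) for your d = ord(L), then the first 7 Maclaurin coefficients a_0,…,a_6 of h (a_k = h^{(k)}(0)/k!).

L = (-10 - 4·x)·Dx^2 + (7 - 4·x - 4·x^2)·Dx^3 + (3 + 8·x + 4·x^2)·Dx^4  (order 4).
h: a_k = 0, -3, 3/2, -5/2, 15/8, -97/40, 767/240, …
ICs: h(0) = 0, h′(0) = -3, h′′(0) = 3, h′′′(0) = -15.

f: a_k = 0, 6, -6, 8, -12, 96/5, -32, …
g: a_k = -3, -3, -3/2, -1/2, -1/8, -1/40, -1/240, …
h₀=f+g: left-lcm gives L₀, ord ≤ 3.
∫: right-multiply L₀ by Dx.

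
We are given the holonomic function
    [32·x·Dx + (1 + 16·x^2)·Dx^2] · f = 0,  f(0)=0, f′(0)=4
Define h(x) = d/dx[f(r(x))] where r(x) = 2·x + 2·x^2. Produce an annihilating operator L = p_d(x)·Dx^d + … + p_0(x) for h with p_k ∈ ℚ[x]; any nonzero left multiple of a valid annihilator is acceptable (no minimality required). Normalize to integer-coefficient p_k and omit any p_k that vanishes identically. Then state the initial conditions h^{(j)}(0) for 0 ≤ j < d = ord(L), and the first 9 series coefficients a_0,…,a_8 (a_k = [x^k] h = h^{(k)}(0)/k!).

L = (-2 + 128·x + 512·x^2 + 768·x^3 + 384·x^4) + (1 + 2·x + 64·x^2 + 256·x^3 + 320·x^4 + 128·x^5)·Dx  (order 1).
h: a_k = 8, 16, -512, -2048, 30208, 195584, -1638400, -16252928, 77889536, …
ICs: h(0) = 8.

f: a_k = 0, 4, 0, -64/3, 0, 1024/5, 0, -16384/7, 0, …
f∘r: x↦r, Dx↦Dx/r' in L_f ⇒ L₀.
Derive L from L₀ (diff closure).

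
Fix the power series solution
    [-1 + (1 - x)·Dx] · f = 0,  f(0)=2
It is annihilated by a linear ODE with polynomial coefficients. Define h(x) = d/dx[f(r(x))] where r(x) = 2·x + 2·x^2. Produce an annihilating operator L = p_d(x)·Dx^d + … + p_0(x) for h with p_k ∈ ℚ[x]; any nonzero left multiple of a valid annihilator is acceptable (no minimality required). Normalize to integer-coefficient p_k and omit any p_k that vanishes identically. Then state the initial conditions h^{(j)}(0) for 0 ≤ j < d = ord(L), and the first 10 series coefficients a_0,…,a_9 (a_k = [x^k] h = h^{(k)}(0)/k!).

L = (6 + 12·x + 12·x^2) + (-1 + 6·x^2 + 4·x^3)·Dx  (order 1).
h: a_k = 4, 24, 96, 352, 1200, 3936, 12544, 39168, 120384, 365440, …
ICs: h(0) = 4.

f: a_k = 2, 2, 2, 2, 2, 2, 2, 2, 2, 2, …
Substitute x→r, Dx→(1/r')Dx; clear ⇒ L₀.
h=h₀': d/dx-closure on L₀ ⇒ L.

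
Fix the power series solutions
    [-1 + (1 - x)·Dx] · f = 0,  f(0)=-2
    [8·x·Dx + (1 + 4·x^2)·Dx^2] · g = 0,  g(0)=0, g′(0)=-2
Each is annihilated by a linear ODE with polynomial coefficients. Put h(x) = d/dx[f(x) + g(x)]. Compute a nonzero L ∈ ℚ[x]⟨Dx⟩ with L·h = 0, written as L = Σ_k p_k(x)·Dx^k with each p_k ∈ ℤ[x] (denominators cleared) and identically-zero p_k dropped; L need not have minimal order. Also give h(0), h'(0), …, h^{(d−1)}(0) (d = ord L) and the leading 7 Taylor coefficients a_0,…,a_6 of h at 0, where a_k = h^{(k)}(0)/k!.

L = (-8 + 32·x + 96·x^2) + (7 - 8·x - 20·x^2 + 96·x^3)·Dx + (-1 - 3·x - 12·x^3 + 16·x^4)·Dx^2  (order 2).
h: a_k = -4, -4, 2, -8, -42, -12, 114, …
ICs: h(0) = -4, h′(0) = -4.

f: a_k = -2, -2, -2, -2, -2, -2, -2, …
g: a_k = 0, -2, 0, 8/3, 0, -32/5, 0, …
L₀ := lclm(L_f,L_g); ord L₀ ≤ 1+2.
h₀' ⇒ L via d/dx closure of L₀.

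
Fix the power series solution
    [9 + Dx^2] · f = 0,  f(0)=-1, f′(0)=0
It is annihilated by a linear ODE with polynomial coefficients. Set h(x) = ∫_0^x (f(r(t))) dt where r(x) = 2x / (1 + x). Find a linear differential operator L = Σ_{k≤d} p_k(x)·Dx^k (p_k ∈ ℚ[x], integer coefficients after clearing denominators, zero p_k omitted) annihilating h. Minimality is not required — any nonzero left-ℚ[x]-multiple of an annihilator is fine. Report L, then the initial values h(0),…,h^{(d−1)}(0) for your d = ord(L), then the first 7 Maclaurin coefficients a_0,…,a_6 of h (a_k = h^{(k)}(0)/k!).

L = 36·Dx + (2 + 6·x + 6·x^2 + 2·x^3)·Dx^2 + (1 + 4·x + 6·x^2 + 4·x^3 + x^4)·Dx^3  (order 3).
h: a_k = 0, -1, 0, 6, -9, 0, 24, …
ICs: h(0) = 0, h′(0) = -1, h′′(0) = 0.

f: a_k = -1, 0, 9/2, 0, -27/8, 0, 81/80, …
h₀=f(r): pull back L_f along r ⇒ L₀.
Integrate: L := L₀·Dx.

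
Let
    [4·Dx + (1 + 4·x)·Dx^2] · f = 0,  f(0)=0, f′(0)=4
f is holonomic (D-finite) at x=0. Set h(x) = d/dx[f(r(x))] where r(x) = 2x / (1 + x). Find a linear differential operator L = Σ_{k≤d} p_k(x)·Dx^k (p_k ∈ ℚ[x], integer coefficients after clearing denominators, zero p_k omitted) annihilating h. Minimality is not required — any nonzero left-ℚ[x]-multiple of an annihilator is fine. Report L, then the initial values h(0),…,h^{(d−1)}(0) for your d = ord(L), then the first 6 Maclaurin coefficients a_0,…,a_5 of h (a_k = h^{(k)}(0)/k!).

f: a_k = 0, 4, -8, 64/3, -64, 1024/5, …
Change of var in L_f (x↦r) gives L₀.
Differentiate: ansatz ord ≤ ord L₀ ⇒ L.
L = (10 + 18·x) + (1 + 10·x + 9·x^2)·Dx  (order 1).
h: a_k = 8, -80, 728, -6560, 59048, -531440, …
ICs: h(0) = 8.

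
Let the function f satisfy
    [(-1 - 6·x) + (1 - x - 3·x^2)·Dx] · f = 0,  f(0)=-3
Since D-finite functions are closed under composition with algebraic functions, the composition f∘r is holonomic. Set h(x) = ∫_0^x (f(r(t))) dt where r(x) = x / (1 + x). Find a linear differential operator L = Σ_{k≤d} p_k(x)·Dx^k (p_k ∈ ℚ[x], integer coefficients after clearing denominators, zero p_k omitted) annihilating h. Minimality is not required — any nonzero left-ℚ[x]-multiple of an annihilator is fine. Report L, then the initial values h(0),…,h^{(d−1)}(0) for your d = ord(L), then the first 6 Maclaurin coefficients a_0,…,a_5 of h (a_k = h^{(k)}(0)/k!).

f: a_k = -3, -3, -12, -21, -57, -120, …
L₀ from L_f via x↦r, Dx↦r'^{-1}Dx.
∫: right-multiply L₀ by Dx.
L = (1 + 7·x)·Dx + (-1 - 2·x + 2·x^2 + 3·x^3)·Dx^2  (order 2).
h: a_k = 0, -3, -3/2, -3, 0, -27/5, …
ICs: h(0) = 0, h′(0) = -3.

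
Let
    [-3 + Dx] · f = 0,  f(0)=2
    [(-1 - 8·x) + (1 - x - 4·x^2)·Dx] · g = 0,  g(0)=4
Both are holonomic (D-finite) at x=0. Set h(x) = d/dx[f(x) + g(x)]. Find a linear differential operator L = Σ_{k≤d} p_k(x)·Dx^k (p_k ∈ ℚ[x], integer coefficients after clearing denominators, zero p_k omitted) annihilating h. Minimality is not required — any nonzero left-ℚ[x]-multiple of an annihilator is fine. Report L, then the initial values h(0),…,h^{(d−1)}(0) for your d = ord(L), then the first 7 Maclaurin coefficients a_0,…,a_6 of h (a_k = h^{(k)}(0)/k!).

f: a_k = 2, 6, 9, 9, 27/4, 81/20, 81/40, …
g: a_k = 4, 4, 20, 36, 116, 260, 724, …
Weyl lclm of L_f,L_g ⇒ L₀ (ord ≤ 2).
h=h₀': d/dx-closure on L₀ ⇒ L.
L = (72 + 1314·x + 1440·x^2 + 6336·x^3 + 3456·x^4) + (-45 - 426·x - 783·x^2 - 1968·x^3 + 720·x^4 + 1152·x^5)·Dx + (7 - 4·x + 101·x^2 - 48·x^3 - 624·x^4 - 384·x^5)·Dx^2  (order 2).
h: a_k = 10, 58, 135, 491, 5281/4, 87123/20, 494163/40, …
ICs: h(0) = 10, h′(0) = 58.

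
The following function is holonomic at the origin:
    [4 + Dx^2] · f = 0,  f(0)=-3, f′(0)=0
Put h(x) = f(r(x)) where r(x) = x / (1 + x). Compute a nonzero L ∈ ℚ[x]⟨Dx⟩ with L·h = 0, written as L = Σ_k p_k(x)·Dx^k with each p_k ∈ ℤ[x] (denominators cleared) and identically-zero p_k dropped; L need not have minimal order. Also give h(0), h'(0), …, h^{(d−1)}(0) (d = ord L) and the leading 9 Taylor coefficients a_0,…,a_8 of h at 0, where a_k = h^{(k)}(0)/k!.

L = 4 + (2 + 6·x + 6·x^2 + 2·x^3)·Dx + (1 + 4·x + 6·x^2 + 4·x^3 + x^4)·Dx^2  (order 2).
h: a_k = -3, 0, 6, -12, 16, -16, 154/15, 12/5, -2354/105, …
ICs: h(0) = -3, h′(0) = 0.

f: a_k = -3, 0, 6, 0, -2, 0, 4/15, 0, -2/105, …
Substitute x→r, Dx→(1/r')Dx; clear ⇒ L₀.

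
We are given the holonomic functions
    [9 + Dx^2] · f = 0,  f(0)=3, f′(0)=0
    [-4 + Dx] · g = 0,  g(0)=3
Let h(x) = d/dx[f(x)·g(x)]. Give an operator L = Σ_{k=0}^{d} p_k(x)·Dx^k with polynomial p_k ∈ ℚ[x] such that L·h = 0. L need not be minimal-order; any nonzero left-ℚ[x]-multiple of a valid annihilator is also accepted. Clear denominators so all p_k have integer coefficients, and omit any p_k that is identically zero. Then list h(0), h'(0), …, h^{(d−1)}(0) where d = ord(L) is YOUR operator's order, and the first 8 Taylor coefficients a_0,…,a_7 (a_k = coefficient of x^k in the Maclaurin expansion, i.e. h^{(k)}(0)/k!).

L = 25 - 8·Dx + Dx^2  (order 2).
h: a_k = 36, 63, -198, -1581/2, -2337/2, -35259/40, -4031/20, 164833/560, …
ICs: h(0) = 36, h′(0) = 63.

f: a_k = 3, 0, -27/2, 0, 81/8, 0, -243/80, 0, …
g: a_k = 3, 12, 24, 32, 32, 128/5, 256/15, 1024/105, …
f·g: L₀ = L_f ⊗_s L_g, ord ≤ 2·1.
h₀' ⇒ L via d/dx closure of L₀.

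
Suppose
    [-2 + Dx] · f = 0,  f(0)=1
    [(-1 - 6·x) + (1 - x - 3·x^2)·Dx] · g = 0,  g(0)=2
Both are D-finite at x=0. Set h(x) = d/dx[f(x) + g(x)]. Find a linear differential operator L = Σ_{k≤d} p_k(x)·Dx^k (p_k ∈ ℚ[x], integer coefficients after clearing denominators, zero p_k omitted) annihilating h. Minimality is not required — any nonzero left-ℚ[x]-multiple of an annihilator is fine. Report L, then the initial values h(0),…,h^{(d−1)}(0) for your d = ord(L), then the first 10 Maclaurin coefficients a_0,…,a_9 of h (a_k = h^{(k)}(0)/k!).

L = (26 + 268·x + 300·x^2 + 864·x^3 + 324·x^4) + (-19 - 136·x - 196·x^2 - 372·x^3 + 90·x^4 + 108·x^5)·Dx + (3 + x + 23·x^2 - 30·x^3 - 126·x^4 - 54·x^5)·Dx^2  (order 2).
h: a_k = 4, 20, 46, 464/3, 1204/3, 17468/15, 136718/45, 2560336/315, 6571534/315, 152126108/2835, …
ICs: h(0) = 4, h′(0) = 20.

f: a_k = 1, 2, 2, 4/3, 2/3, 4/15, 4/45, 8/315, 2/315, 4/2835, …
g: a_k = 2, 2, 8, 14, 38, 80, 194, 434, 1016, 2318, …
Sum ⇒ L₀ = lclm(L_f,L_g) in ℚ(x)⟨Dx⟩.
h=h₀': d/dx-closure on L₀ ⇒ L.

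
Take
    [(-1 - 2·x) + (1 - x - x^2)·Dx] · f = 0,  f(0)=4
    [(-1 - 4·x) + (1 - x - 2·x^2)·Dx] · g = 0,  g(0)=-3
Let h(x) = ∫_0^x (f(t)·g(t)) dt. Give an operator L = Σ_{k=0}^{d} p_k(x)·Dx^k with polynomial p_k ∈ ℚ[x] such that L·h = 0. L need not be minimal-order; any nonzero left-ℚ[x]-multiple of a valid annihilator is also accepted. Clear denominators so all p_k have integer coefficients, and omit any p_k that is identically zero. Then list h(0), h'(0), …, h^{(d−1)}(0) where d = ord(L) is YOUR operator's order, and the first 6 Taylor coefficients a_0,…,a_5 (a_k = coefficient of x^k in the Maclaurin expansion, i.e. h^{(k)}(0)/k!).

L = (-2 - 4·x + 9·x^2 + 8·x^3)·Dx + (1 - 2·x - 2·x^2 + 3·x^3 + 2·x^4)·Dx^2  (order 2).
h: a_k = 0, -12, -12, -24, -39, -72, …
ICs: h(0) = 0, h′(0) = -12.

f: a_k = 4, 4, 8, 12, 20, 32, …
g: a_k = -3, -3, -9, -15, -33, -63, …
Product ⇒ symmetric product L₀, ord ≤ 1.
h=∫₀ˣh₀: take L = L₀·Dx.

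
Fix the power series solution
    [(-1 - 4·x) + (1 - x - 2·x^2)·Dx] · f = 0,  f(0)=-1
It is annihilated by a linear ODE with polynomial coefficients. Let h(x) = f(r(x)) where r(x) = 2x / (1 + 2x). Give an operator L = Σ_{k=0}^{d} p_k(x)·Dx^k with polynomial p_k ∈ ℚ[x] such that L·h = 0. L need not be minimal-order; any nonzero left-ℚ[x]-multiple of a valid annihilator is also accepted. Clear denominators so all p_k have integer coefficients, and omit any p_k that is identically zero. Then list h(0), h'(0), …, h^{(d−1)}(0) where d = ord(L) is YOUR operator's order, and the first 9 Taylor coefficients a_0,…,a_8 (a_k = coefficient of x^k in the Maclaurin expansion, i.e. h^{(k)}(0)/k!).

f: a_k = -1, -1, -3, -5, -11, -21, -43, -85, -171, …
L₀ from L_f via x↦r, Dx↦r'^{-1}Dx.
L = (2 + 20·x) + (-1 - 4·x + 4·x^2 + 16·x^3)·Dx  (order 1).
h: a_k = -1, -2, -8, 0, -64, 128, -768, 2560, -11264, …
ICs: h(0) = -1.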